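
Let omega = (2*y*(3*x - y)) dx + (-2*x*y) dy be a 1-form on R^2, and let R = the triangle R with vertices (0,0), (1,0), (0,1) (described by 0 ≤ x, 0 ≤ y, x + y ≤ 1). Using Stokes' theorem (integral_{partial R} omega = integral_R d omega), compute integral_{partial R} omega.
integral_(partial R) omega = -2/3

Stokes: integral_partial_R omega = integral_R d omega with d omega = (∂Q/∂x - ∂P/∂y) dx ∧ dy.
  ∂Q/∂x = -2*y
  ∂P/∂y = 6*x - 4*y
  integrand = ∂Q/∂x - ∂P/∂y = -6*x + 2*y.
Integrating over R: integral_0^1 integral_0^{1-x} (-6*x + 2*y) dy dx = -2/3.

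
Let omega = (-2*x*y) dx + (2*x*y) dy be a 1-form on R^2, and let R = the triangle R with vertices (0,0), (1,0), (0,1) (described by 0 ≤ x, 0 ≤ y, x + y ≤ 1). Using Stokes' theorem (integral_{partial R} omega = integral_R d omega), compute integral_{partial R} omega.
integral_(partial R) omega = 2/3

Stokes: integral_partial_R omega = integral_R d omega with d omega = (∂Q/∂x - ∂P/∂y) dx ∧ dy.
  ∂Q/∂x = 2*y
  ∂P/∂y = -2*x
  integrand = ∂Q/∂x - ∂P/∂y = 2*x + 2*y.
Integrating over R: integral_0^1 integral_0^{1-x} (2*x + 2*y) dy dx = 2/3.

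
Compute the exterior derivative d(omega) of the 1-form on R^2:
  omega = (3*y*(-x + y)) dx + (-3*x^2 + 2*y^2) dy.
d(omega) = (-3*x - 6*y) dx ∧ dy

For a 1-form omega = sum_i f_i dx_i, the exterior derivative is
  d(omega) = sum_{i < j} (∂f_j/∂x_i - ∂f_i/∂x_j) dx_i ∧ dx_j.
  coefficient of dx ∧ dy: ∂f_2/∂x - ∂f_1/∂y = ∂(-3*x^2 + 2*y^2)/∂x - ∂(3*y*(-x + y))/∂y = -3*x - 6*y
Assembling: d(omega) = (-3*x - 6*y) dx ∧ dy.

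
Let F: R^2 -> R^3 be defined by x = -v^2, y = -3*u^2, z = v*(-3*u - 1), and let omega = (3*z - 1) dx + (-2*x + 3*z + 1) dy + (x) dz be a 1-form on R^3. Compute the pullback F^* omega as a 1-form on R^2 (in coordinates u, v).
F^* omega = (54*u^2*v - 12*u*v^2 + 18*u*v - 6*u + 3*v^3) du + (v*(21*u*v + 7*v + 2)) dv

Using F^*(f dg) = (f ∘ F) d(g ∘ F), substitute each coordinate x_i by F_i(u, v) in f_i, and replace dx_i by d F_i = (∂F_i/∂u) du + (∂F_i/∂v) dv.
  For the x component: f_1(F) = -9*u*v - 3*v - 1; d F_1 = (0) du + (-2*v) dv
  For the y component: f_2(F) = -9*u*v + 2*v^2 - 3*v + 1; d F_2 = (-6*u) du + (0) dv
  For the z component: f_3(F) = -v^2; d F_3 = (-3*v) du + (-3*u - 1) dv
Combining and collecting du, dv coefficients:
  coeff of du: 54*u^2*v - 12*u*v^2 + 18*u*v - 6*u + 3*v^3
  coeff of dv: v*(21*u*v + 7*v + 2)
F^* omega = (54*u^2*v - 12*u*v^2 + 18*u*v - 6*u + 3*v^3) du + (v*(21*u*v + 7*v + 2)) dv.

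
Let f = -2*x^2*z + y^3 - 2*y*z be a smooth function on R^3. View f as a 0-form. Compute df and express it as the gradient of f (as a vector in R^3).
df = (-4*x*z) dx + (3*y^2 - 2*z) dy + (-2*x^2 - 2*y) dz; grad f = (-4*x*z, 3*y^2 - 2*z, -2*x^2 - 2*y)

For a 0-form f, d f = (∂f/∂x) dx + (∂f/∂y) dy + (∂f/∂z) dz. The components of the vector representation are exactly the entries of grad f in Cartesian coordinates:
  ∂f/∂x = -4*x*z
  ∂f/∂y = 3*y^2 - 2*z
  ∂f/∂z = -2*x^2 - 2*y.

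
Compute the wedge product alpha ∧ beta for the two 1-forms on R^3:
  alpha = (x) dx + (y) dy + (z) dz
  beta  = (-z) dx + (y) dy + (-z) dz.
alpha ∧ beta = (y*(x + z)) dx ∧ dy + (z*(-x + z)) dx ∧ dz + (-2*y*z) dy ∧ dz

Distribute the wedge, using dx_i ∧ dx_j = -dx_j ∧ dx_i and dx_i ∧ dx_i = 0. For each pair (i, j) with i < j, the coefficient of dx_i ∧ dx_j in alpha ∧ beta is (alpha_i * beta_j - alpha_j * beta_i). Collecting: alpha ∧ beta = (y*(x + z)) dx ∧ dy + (z*(-x + z)) dx ∧ dz + (-2*y*z) dy ∧ dz.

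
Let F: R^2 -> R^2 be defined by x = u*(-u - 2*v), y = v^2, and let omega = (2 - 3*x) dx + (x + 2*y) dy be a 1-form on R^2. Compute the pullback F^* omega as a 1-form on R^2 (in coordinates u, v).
F^* omega = (-6*u^3 - 18*u^2*v - 12*u*v^2 - 4*u - 4*v) du + (-6*u^3 - 14*u^2*v - 4*u*v^2 - 4*u + 4*v^3) dv

Using F^*(f dg) = (f ∘ F) d(g ∘ F), substitute each coordinate x_i by F_i(u, v) in f_i, and replace dx_i by d F_i = (∂F_i/∂u) du + (∂F_i/∂v) dv.
  For the x component: f_1(F) = 3*u^2 + 6*u*v + 2; d F_1 = (-2*u - 2*v) du + (-2*u) dv
  For the y component: f_2(F) = -u^2 - 2*u*v + 2*v^2; d F_2 = (0) du + (2*v) dv
Combining and collecting du, dv coefficients:
  coeff of du: -6*u^3 - 18*u^2*v - 12*u*v^2 - 4*u - 4*v
  coeff of dv: -6*u^3 - 14*u^2*v - 4*u*v^2 - 4*u + 4*v^3
F^* omega = (-6*u^3 - 18*u^2*v - 12*u*v^2 - 4*u - 4*v) du + (-6*u^3 - 14*u^2*v - 4*u*v^2 - 4*u + 4*v^3) dv.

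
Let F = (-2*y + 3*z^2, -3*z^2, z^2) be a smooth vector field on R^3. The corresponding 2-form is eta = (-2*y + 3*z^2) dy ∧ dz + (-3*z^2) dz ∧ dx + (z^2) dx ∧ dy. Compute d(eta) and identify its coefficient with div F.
d(eta) = (2*z) dx ∧ dy ∧ dz; div F = 2*z

For a 2-form in R^3 of the form above, applying d gives a 3-form with coefficient ∂P/∂x + ∂Q/∂y + ∂R/∂z:
  ∂P/∂x = 0
  ∂Q/∂y = 0
  ∂R/∂z = 2*z
Sum = 2*z, which is exactly div F.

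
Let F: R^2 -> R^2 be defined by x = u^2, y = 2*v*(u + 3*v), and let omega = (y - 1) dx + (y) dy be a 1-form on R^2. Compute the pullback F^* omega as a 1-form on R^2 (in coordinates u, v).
F^* omega = (4*u^2*v + 16*u*v^2 - 2*u + 12*v^3) du + (4*v*(u^2 + 9*u*v + 18*v^2)) dv

Using F^*(f dg) = (f ∘ F) d(g ∘ F), substitute each coordinate x_i by F_i(u, v) in f_i, and replace dx_i by d F_i = (∂F_i/∂u) du + (∂F_i/∂v) dv.
  For the x component: f_1(F) = 2*u*v + 6*v^2 - 1; d F_1 = (2*u) du + (0) dv
  For the y component: f_2(F) = 2*v*(u + 3*v); d F_2 = (2*v) du + (2*u + 12*v) dv
Combining and collecting du, dv coefficients:
  coeff of du: 4*u^2*v + 16*u*v^2 - 2*u + 12*v^3
  coeff of dv: 4*v*(u^2 + 9*u*v + 18*v^2)
F^* omega = (4*u^2*v + 16*u*v^2 - 2*u + 12*v^3) du + (4*v*(u^2 + 9*u*v + 18*v^2)) dv.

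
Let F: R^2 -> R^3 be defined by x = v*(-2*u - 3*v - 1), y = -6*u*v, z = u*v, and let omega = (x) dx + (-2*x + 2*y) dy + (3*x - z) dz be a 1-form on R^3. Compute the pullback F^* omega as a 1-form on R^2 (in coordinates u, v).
F^* omega = (v^2*(45*u - 39*v - 13)) du + (v*(45*u^2 - 27*u*v - 11*u + 18*v^2 + 9*v + 1)) dv

Using F^*(f dg) = (f ∘ F) d(g ∘ F), substitute each coordinate x_i by F_i(u, v) in f_i, and replace dx_i by d F_i = (∂F_i/∂u) du + (∂F_i/∂v) dv.
  For the x component: f_1(F) = v*(-2*u - 3*v - 1); d F_1 = (-2*v) du + (-2*u - 6*v - 1) dv
  For the y component: f_2(F) = 2*v*(-4*u + 3*v + 1); d F_2 = (-6*v) du + (-6*u) dv
  For the z component: f_3(F) = v*(-7*u - 9*v - 3); d F_3 = (v) du + (u) dv
Combining and collecting du, dv coefficients:
  coeff of du: v^2*(45*u - 39*v - 13)
  coeff of dv: v*(45*u^2 - 27*u*v - 11*u + 18*v^2 + 9*v + 1)
F^* omega = (v^2*(45*u - 39*v - 13)) du + (v*(45*u^2 - 27*u*v - 11*u + 18*v^2 + 9*v + 1)) dv.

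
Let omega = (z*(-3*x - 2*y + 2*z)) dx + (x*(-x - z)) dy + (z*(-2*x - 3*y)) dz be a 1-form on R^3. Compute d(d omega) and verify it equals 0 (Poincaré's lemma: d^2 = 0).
d(d omega) = 0

Step 1: d omega = sum_{i<j} (∂f_j/∂x_i - ∂f_i/∂x_j) dx_i ∧ dx_j:
  coeff of dx ∧ dy: -2*x + z
  coeff of dx ∧ dz: 3*x + 2*y - 6*z
  coeff of dy ∧ dz: x - 3*z
Step 2: Apply d again to each 2-form coefficient. The only possible 3-form in R^3 is dx ∧ dy ∧ dz, with coefficient
  ∂(coeff of dy∧dz)/∂x - ∂(coeff of dx∧dz)/∂y + ∂(coeff of dx∧dy)/∂z
  = ∂/∂x (x - 3*z) - ∂/∂y (3*x + 2*y - 6*z) + ∂/∂z (-2*x + z).
Each of these terms simplifies to sums of mixed partials that cancel in pairs. The result is 0 (by equality of mixed partials for smooth functions — Schwarz / Clairaut).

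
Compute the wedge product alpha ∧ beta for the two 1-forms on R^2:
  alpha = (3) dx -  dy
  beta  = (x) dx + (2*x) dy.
alpha ∧ beta = (7*x) dx ∧ dy

Distribute the wedge, using dx_i ∧ dx_j = -dx_j ∧ dx_i and dx_i ∧ dx_i = 0. For each pair (i, j) with i < j, the coefficient of dx_i ∧ dx_j in alpha ∧ beta is (alpha_i * beta_j - alpha_j * beta_i). Collecting: alpha ∧ beta = (7*x) dx ∧ dy.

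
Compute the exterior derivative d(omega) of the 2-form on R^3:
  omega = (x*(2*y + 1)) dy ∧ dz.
d(omega) = (2*y + 1) dx ∧ dy ∧ dz

For a 2-form omega = sum_{i<j} g_{ij} dx_i ∧ dx_j, the exterior derivative is
  d(omega) = sum_{i<j} d(g_{ij}) ∧ dx_i ∧ dx_j = sum_{i<j, k} (∂g_{ij}/∂x_k) dx_k ∧ dx_i ∧ dx_j.
Expand each term, using dx_k ∧ dx_i ∧ dx_j = sgn(permutation) dx_{(a)} ∧ dx_{(b)} ∧ dx_{(c)} with (a < b < c) sorted:
  d(x*(2*y + 1)) includes (∂/∂x)(x*(2*y + 1)) dx = (2*y + 1) dx, which multiplied by dy ∧ dz gives (2*y + 1) dx ∧ dy ∧ dz
Collecting like 3-forms: d(omega) = (2*y + 1) dx ∧ dy ∧ dz.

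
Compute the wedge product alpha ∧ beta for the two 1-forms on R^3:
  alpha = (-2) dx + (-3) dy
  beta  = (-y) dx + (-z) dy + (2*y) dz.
alpha ∧ beta = (-3*y + 2*z) dx ∧ dy + (-4*y) dx ∧ dz + (-6*y) dy ∧ dz

Distribute the wedge, using dx_i ∧ dx_j = -dx_j ∧ dx_i and dx_i ∧ dx_i = 0. For each pair (i, j) with i < j, the coefficient of dx_i ∧ dx_j in alpha ∧ beta is (alpha_i * beta_j - alpha_j * beta_i). Collecting: alpha ∧ beta = (-3*y + 2*z) dx ∧ dy + (-4*y) dx ∧ dz + (-6*y) dy ∧ dz.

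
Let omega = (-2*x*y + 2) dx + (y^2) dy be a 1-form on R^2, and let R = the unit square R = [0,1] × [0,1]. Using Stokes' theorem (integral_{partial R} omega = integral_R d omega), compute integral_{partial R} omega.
integral_(partial R) omega = 1

Stokes: integral_partial_R omega = integral_R d omega with d omega = (∂Q/∂x - ∂P/∂y) dx ∧ dy.
  ∂Q/∂x = 0
  ∂P/∂y = -2*x
  integrand = ∂Q/∂x - ∂P/∂y = 2*x.
Integrating over R: integral_0^1 integral_0^1 (2*x) dx dy = 1.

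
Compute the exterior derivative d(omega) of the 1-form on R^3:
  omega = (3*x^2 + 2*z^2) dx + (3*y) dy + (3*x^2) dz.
d(omega) = (6*x - 4*z) dx ∧ dz

For a 1-form omega = sum_i f_i dx_i, the exterior derivative is
  d(omega) = sum_{i < j} (∂f_j/∂x_i - ∂f_i/∂x_j) dx_i ∧ dx_j.
  coefficient of dx ∧ dz: ∂f_3/∂x - ∂f_1/∂z = ∂(3*x^2)/∂x - ∂(3*x^2 + 2*z^2)/∂z = 6*x - 4*z
Assembling: d(omega) = (6*x - 4*z) dx ∧ dz.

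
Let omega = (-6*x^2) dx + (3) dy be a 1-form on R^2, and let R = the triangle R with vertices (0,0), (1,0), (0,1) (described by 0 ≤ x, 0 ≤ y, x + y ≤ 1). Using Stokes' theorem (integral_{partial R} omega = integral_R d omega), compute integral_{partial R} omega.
integral_(partial R) omega = 0

Stokes: integral_partial_R omega = integral_R d omega with d omega = (∂Q/∂x - ∂P/∂y) dx ∧ dy.
  ∂Q/∂x = 0
  ∂P/∂y = 0
  integrand = ∂Q/∂x - ∂P/∂y = 0.
Integrating over R: integral_0^1 integral_0^{1-x} (0) dy dx = 0.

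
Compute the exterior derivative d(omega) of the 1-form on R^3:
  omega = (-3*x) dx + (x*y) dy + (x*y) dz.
d(omega) = (y) dx ∧ dy + (y) dx ∧ dz + (x) dy ∧ dz

For a 1-form omega = sum_i f_i dx_i, the exterior derivative is
  d(omega) = sum_{i < j} (∂f_j/∂x_i - ∂f_i/∂x_j) dx_i ∧ dx_j.
  coefficient of dx ∧ dy: ∂f_2/∂x - ∂f_1/∂y = ∂(x*y)/∂x - ∂(-3*x)/∂y = y
  coefficient of dx ∧ dz: ∂f_3/∂x - ∂f_1/∂z = ∂(x*y)/∂x - ∂(-3*x)/∂z = y
  coefficient of dy ∧ dz: ∂f_3/∂y - ∂f_2/∂z = ∂(x*y)/∂y - ∂(x*y)/∂z = x
Assembling: d(omega) = (y) dx ∧ dy + (y) dx ∧ dz + (x) dy ∧ dz.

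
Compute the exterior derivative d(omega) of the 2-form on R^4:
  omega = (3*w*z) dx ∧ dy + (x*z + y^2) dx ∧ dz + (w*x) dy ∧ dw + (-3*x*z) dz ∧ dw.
d(omega) = (3*w - 2*y) dx ∧ dy ∧ dz + (w + 3*z) dx ∧ dy ∧ dw + (-3*z) dx ∧ dz ∧ dw

For a 2-form omega = sum_{i<j} g_{ij} dx_i ∧ dx_j, the exterior derivative is
  d(omega) = sum_{i<j} d(g_{ij}) ∧ dx_i ∧ dx_j = sum_{i<j, k} (∂g_{ij}/∂x_k) dx_k ∧ dx_i ∧ dx_j.
Expand each term, using dx_k ∧ dx_i ∧ dx_j = sgn(permutation) dx_{(a)} ∧ dx_{(b)} ∧ dx_{(c)} with (a < b < c) sorted:
  d(3*w*z) includes (∂/∂z)(3*w*z) dz = (3*w) dz, which multiplied by dx ∧ dy gives (3*w) dx ∧ dy ∧ dz
  d(3*w*z) includes (∂/∂w)(3*w*z) dw = (3*z) dw, which multiplied by dx ∧ dy gives (3*z) dx ∧ dy ∧ dw
  d(x*z + y^2) includes (∂/∂y)(x*z + y^2) dy = (2*y) dy, which multiplied by dx ∧ dz gives (-2*y) dx ∧ dy ∧ dz
  d(w*x) includes (∂/∂x)(w*x) dx = (w) dx, which multiplied by dy ∧ dw gives (w) dx ∧ dy ∧ dw
  d(-3*x*z) includes (∂/∂x)(-3*x*z) dx = (-3*z) dx, which multiplied by dz ∧ dw gives (-3*z) dx ∧ dz ∧ dw
Collecting like 3-forms: d(omega) = (3*w - 2*y) dx ∧ dy ∧ dz + (w + 3*z) dx ∧ dy ∧ dw + (-3*z) dx ∧ dz ∧ dw.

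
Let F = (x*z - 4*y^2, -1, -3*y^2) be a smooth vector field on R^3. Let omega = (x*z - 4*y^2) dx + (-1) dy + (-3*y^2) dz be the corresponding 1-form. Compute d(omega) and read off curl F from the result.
d(omega) = (-6*y) dy ∧ dz + (x) dz ∧ dx + (8*y) dx ∧ dy; curl F = (-6*y, x, 8*y)

d omega = sum_{i<j} (∂f_j/∂x_i - ∂f_i/∂x_j) dx_i ∧ dx_j. Under the identification (dy ∧ dz, dz ∧ dx, dx ∧ dy) ↔ (e_x, e_y, e_z), the coefficients are exactly the components of curl F. Compute:
  ∂R/∂y - ∂Q/∂z = (-6*y) - (0) = -6*y
  ∂P/∂z - ∂R/∂x = (x) - (0) = x
  ∂Q/∂x - ∂P/∂y = (0) - (-8*y) = 8*y.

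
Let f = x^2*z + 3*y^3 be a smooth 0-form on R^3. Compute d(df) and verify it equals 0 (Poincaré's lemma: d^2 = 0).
d(df) = 0

Step 1: df = sum_i (∂f/∂x_i) dx_i = (2*x*z) dx + (9*y^2) dy + (x^2) dz.
Step 2: Apply d again. Using the 1-form formula, the coefficient of dx ∧ dy in d(df) is ∂^2 f/∂x ∂y - ∂^2 f/∂y ∂x = (0) - (0) = 0 (equality of mixed partials for smooth f).
Similarly for dx ∧ dz and dy ∧ dz — all coefficients vanish. So d(df) = 0.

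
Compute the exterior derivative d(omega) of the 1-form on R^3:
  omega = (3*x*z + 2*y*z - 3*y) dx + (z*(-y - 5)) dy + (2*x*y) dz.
d(omega) = (3 - 2*z) dx ∧ dy + (-3*x) dx ∧ dz + (2*x + y + 5) dy ∧ dz

For a 1-form omega = sum_i f_i dx_i, the exterior derivative is
  d(omega) = sum_{i < j} (∂f_j/∂x_i - ∂f_i/∂x_j) dx_i ∧ dx_j.
  coefficient of dx ∧ dy: ∂f_2/∂x - ∂f_1/∂y = ∂(z*(-y - 5))/∂x - ∂(3*x*z + 2*y*z - 3*y)/∂y = 3 - 2*z
  coefficient of dx ∧ dz: ∂f_3/∂x - ∂f_1/∂z = ∂(2*x*y)/∂x - ∂(3*x*z + 2*y*z - 3*y)/∂z = -3*x
  coefficient of dy ∧ dz: ∂f_3/∂y - ∂f_2/∂z = ∂(2*x*y)/∂y - ∂(z*(-y - 5))/∂z = 2*x + y + 5
Assembling: d(omega) = (3 - 2*z) dx ∧ dy + (-3*x) dx ∧ dz + (2*x + y + 5) dy ∧ dz.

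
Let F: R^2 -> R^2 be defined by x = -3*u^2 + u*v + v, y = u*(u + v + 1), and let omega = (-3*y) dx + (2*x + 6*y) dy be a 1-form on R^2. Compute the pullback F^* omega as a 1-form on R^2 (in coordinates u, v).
F^* omega = (18*u^3 + 31*u^2*v + 30*u^2 + 5*u*v^2 + 15*u*v + 6*u + 2*v^2 + 2*v) du + (u*(-3*u^2 + 5*u*v - v - 3)) dv

Using F^*(f dg) = (f ∘ F) d(g ∘ F), substitute each coordinate x_i by F_i(u, v) in f_i, and replace dx_i by d F_i = (∂F_i/∂u) du + (∂F_i/∂v) dv.
  For the x component: f_1(F) = 3*u*(-u - v - 1); d F_1 = (-6*u + v) du + (u + 1) dv
  For the y component: f_2(F) = 8*u*v + 6*u + 2*v; d F_2 = (2*u + v + 1) du + (u) dv
Combining and collecting du, dv coefficients:
  coeff of du: 18*u^3 + 31*u^2*v + 30*u^2 + 5*u*v^2 + 15*u*v + 6*u + 2*v^2 + 2*v
  coeff of dv: u*(-3*u^2 + 5*u*v - v - 3)
F^* omega = (18*u^3 + 31*u^2*v + 30*u^2 + 5*u*v^2 + 15*u*v + 6*u + 2*v^2 + 2*v) du + (u*(-3*u^2 + 5*u*v - v - 3)) dv.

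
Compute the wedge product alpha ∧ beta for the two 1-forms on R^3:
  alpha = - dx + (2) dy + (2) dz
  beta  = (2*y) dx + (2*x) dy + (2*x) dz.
alpha ∧ beta = (-2*x - 4*y) dx ∧ dy + (-2*x - 4*y) dx ∧ dz

Distribute the wedge, using dx_i ∧ dx_j = -dx_j ∧ dx_i and dx_i ∧ dx_i = 0. For each pair (i, j) with i < j, the coefficient of dx_i ∧ dx_j in alpha ∧ beta is (alpha_i * beta_j - alpha_j * beta_i). Collecting: alpha ∧ beta = (-2*x - 4*y) dx ∧ dy + (-2*x - 4*y) dx ∧ dz.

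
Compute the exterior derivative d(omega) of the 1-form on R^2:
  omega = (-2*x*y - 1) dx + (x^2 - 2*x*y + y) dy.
d(omega) = (4*x - 2*y) dx ∧ dy

For a 1-form omega = sum_i f_i dx_i, the exterior derivative is
  d(omega) = sum_{i < j} (∂f_j/∂x_i - ∂f_i/∂x_j) dx_i ∧ dx_j.
  coefficient of dx ∧ dy: ∂f_2/∂x - ∂f_1/∂y = ∂(x^2 - 2*x*y + y)/∂x - ∂(-2*x*y - 1)/∂y = 4*x - 2*y
Assembling: d(omega) = (4*x - 2*y) dx ∧ dy.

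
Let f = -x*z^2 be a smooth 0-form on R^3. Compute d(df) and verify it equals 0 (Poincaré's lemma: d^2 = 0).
d(df) = 0

Step 1: df = sum_i (∂f/∂x_i) dx_i = (-z^2) dx + (0) dy + (-2*x*z) dz.
Step 2: Apply d again. Using the 1-form formula, the coefficient of dx ∧ dy in d(df) is ∂^2 f/∂x ∂y - ∂^2 f/∂y ∂x = (0) - (0) = 0 (equality of mixed partials for smooth f).
Similarly for dx ∧ dz and dy ∧ dz — all coefficients vanish. So d(df) = 0.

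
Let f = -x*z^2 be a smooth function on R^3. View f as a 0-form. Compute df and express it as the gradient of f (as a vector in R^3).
df = (-z^2) dx + (0) dy + (-2*x*z) dz; grad f = (-z^2, 0, -2*x*z)

For a 0-form f, d f = (∂f/∂x) dx + (∂f/∂y) dy + (∂f/∂z) dz. The components of the vector representation are exactly the entries of grad f in Cartesian coordinates:
  ∂f/∂x = -z^2
  ∂f/∂y = 0
  ∂f/∂z = -2*x*z.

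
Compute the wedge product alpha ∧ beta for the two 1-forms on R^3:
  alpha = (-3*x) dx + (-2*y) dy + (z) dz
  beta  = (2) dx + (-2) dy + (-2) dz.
alpha ∧ beta = (6*x + 4*y) dx ∧ dy + (6*x - 2*z) dx ∧ dz + (4*y + 2*z) dy ∧ dz

Distribute the wedge, using dx_i ∧ dx_j = -dx_j ∧ dx_i and dx_i ∧ dx_i = 0. For each pair (i, j) with i < j, the coefficient of dx_i ∧ dx_j in alpha ∧ beta is (alpha_i * beta_j - alpha_j * beta_i). Collecting: alpha ∧ beta = (6*x + 4*y) dx ∧ dy + (6*x - 2*z) dx ∧ dz + (4*y + 2*z) dy ∧ dz.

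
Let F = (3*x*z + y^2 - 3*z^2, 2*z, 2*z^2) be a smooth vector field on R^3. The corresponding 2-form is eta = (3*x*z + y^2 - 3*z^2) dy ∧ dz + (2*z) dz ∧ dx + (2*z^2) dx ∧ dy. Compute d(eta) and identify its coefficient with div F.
d(eta) = (7*z) dx ∧ dy ∧ dz; div F = 7*z

For a 2-form in R^3 of the form above, applying d gives a 3-form with coefficient ∂P/∂x + ∂Q/∂y + ∂R/∂z:
  ∂P/∂x = 3*z
  ∂Q/∂y = 0
  ∂R/∂z = 4*z
Sum = 7*z, which is exactly div F.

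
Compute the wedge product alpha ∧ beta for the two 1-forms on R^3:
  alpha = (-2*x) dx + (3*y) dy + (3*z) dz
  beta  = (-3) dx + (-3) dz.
alpha ∧ beta = (6*x + 9*z) dx ∧ dz + (9*y) dx ∧ dy + (-9*y) dy ∧ dz

Distribute the wedge, using dx_i ∧ dx_j = -dx_j ∧ dx_i and dx_i ∧ dx_i = 0. For each pair (i, j) with i < j, the coefficient of dx_i ∧ dx_j in alpha ∧ beta is (alpha_i * beta_j - alpha_j * beta_i). Collecting: alpha ∧ beta = (6*x + 9*z) dx ∧ dz + (9*y) dx ∧ dy + (-9*y) dy ∧ dz.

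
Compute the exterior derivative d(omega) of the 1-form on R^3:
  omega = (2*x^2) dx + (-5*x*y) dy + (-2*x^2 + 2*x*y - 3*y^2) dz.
d(omega) = (-5*y) dx ∧ dy + (-4*x + 2*y) dx ∧ dz + (2*x - 6*y) dy ∧ dz

For a 1-form omega = sum_i f_i dx_i, the exterior derivative is
  d(omega) = sum_{i < j} (∂f_j/∂x_i - ∂f_i/∂x_j) dx_i ∧ dx_j.
  coefficient of dx ∧ dy: ∂f_2/∂x - ∂f_1/∂y = ∂(-5*x*y)/∂x - ∂(2*x^2)/∂y = -5*y
  coefficient of dx ∧ dz: ∂f_3/∂x - ∂f_1/∂z = ∂(-2*x^2 + 2*x*y - 3*y^2)/∂x - ∂(2*x^2)/∂z = -4*x + 2*y
  coefficient of dy ∧ dz: ∂f_3/∂y - ∂f_2/∂z = ∂(-2*x^2 + 2*x*y - 3*y^2)/∂y - ∂(-5*x*y)/∂z = 2*x - 6*y
Assembling: d(omega) = (-5*y) dx ∧ dy + (-4*x + 2*y) dx ∧ dz + (2*x - 6*y) dy ∧ dz.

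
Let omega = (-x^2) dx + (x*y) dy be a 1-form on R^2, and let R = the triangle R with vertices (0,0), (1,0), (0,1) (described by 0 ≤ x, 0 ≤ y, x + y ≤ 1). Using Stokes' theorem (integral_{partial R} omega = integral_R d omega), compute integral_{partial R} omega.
integral_(partial R) omega = 1/6

Stokes: integral_partial_R omega = integral_R d omega with d omega = (∂Q/∂x - ∂P/∂y) dx ∧ dy.
  ∂Q/∂x = y
  ∂P/∂y = 0
  integrand = ∂Q/∂x - ∂P/∂y = y.
Integrating over R: integral_0^1 integral_0^{1-x} (y) dy dx = 1/6.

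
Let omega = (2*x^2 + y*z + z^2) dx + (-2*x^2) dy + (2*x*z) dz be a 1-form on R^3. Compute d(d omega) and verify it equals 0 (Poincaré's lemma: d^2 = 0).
d(d omega) = 0

Step 1: d omega = sum_{i<j} (∂f_j/∂x_i - ∂f_i/∂x_j) dx_i ∧ dx_j:
  coeff of dx ∧ dy: -4*x - z
  coeff of dx ∧ dz: -y
  coeff of dy ∧ dz: 0
Step 2: Apply d again to each 2-form coefficient. The only possible 3-form in R^3 is dx ∧ dy ∧ dz, with coefficient
  ∂(coeff of dy∧dz)/∂x - ∂(coeff of dx∧dz)/∂y + ∂(coeff of dx∧dy)/∂z
  = ∂/∂x (0) - ∂/∂y (-y) + ∂/∂z (-4*x - z).
Each of these terms simplifies to sums of mixed partials that cancel in pairs. The result is 0 (by equality of mixed partials for smooth functions — Schwarz / Clairaut).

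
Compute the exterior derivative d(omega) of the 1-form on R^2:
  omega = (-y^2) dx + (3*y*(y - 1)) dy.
d(omega) = (2*y) dx ∧ dy

For a 1-form omega = sum_i f_i dx_i, the exterior derivative is
  d(omega) = sum_{i < j} (∂f_j/∂x_i - ∂f_i/∂x_j) dx_i ∧ dx_j.
  coefficient of dx ∧ dy: ∂f_2/∂x - ∂f_1/∂y = ∂(3*y*(y - 1))/∂x - ∂(-y^2)/∂y = 2*y
Assembling: d(omega) = (2*y) dx ∧ dy.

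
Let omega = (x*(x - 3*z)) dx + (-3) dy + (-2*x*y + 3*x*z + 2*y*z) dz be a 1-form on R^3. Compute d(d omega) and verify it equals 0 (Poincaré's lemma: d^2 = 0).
d(d omega) = 0

Step 1: d omega = sum_{i<j} (∂f_j/∂x_i - ∂f_i/∂x_j) dx_i ∧ dx_j:
  coeff of dx ∧ dy: 0
  coeff of dx ∧ dz: 3*x - 2*y + 3*z
  coeff of dy ∧ dz: -2*x + 2*z
Step 2: Apply d again to each 2-form coefficient. The only possible 3-form in R^3 is dx ∧ dy ∧ dz, with coefficient
  ∂(coeff of dy∧dz)/∂x - ∂(coeff of dx∧dz)/∂y + ∂(coeff of dx∧dy)/∂z
  = ∂/∂x (-2*x + 2*z) - ∂/∂y (3*x - 2*y + 3*z) + ∂/∂z (0).
Each of these terms simplifies to sums of mixed partials that cancel in pairs. The result is 0 (by equality of mixed partials for smooth functions — Schwarz / Clairaut).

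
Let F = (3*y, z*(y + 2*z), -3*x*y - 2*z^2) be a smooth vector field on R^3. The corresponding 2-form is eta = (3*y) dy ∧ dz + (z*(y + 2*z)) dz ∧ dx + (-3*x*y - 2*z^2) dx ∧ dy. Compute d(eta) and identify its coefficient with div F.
d(eta) = (-3*z) dx ∧ dy ∧ dz; div F = -3*z

For a 2-form in R^3 of the form above, applying d gives a 3-form with coefficient ∂P/∂x + ∂Q/∂y + ∂R/∂z:
  ∂P/∂x = 0
  ∂Q/∂y = z
  ∂R/∂z = -4*z
Sum = -3*z, which is exactly div F.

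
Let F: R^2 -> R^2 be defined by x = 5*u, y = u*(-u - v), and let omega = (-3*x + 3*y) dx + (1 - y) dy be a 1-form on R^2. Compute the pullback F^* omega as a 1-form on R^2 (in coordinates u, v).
F^* omega = (-2*u^3 - 3*u^2*v - 15*u^2 - u*v^2 - 15*u*v - 77*u - v) du + (u*(-u^2 - u*v - 1)) dv

Using F^*(f dg) = (f ∘ F) d(g ∘ F), substitute each coordinate x_i by F_i(u, v) in f_i, and replace dx_i by d F_i = (∂F_i/∂u) du + (∂F_i/∂v) dv.
  For the x component: f_1(F) = 3*u*(-u - v - 5); d F_1 = (5) du + (0) dv
  For the y component: f_2(F) = u^2 + u*v + 1; d F_2 = (-2*u - v) du + (-u) dv
Combining and collecting du, dv coefficients:
  coeff of du: -2*u^3 - 3*u^2*v - 15*u^2 - u*v^2 - 15*u*v - 77*u - v
  coeff of dv: u*(-u^2 - u*v - 1)
F^* omega = (-2*u^3 - 3*u^2*v - 15*u^2 - u*v^2 - 15*u*v - 77*u - v) du + (u*(-u^2 - u*v - 1)) dv.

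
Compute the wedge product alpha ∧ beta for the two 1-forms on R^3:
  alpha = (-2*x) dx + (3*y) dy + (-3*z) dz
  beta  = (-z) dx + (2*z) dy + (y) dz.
alpha ∧ beta = (z*(-4*x + 3*y)) dx ∧ dy + (-2*x*y - 3*z^2) dx ∧ dz + (3*y^2 + 6*z^2) dy ∧ dz

Distribute the wedge, using dx_i ∧ dx_j = -dx_j ∧ dx_i and dx_i ∧ dx_i = 0. For each pair (i, j) with i < j, the coefficient of dx_i ∧ dx_j in alpha ∧ beta is (alpha_i * beta_j - alpha_j * beta_i). Collecting: alpha ∧ beta = (z*(-4*x + 3*y)) dx ∧ dy + (-2*x*y - 3*z^2) dx ∧ dz + (3*y^2 + 6*z^2) dy ∧ dz.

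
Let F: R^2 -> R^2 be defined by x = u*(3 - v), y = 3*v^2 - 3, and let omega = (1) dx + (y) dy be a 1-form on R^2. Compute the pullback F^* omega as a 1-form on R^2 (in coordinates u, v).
F^* omega = (3 - v) du + (-u + 18*v^3 - 18*v) dv

Using F^*(f dg) = (f ∘ F) d(g ∘ F), substitute each coordinate x_i by F_i(u, v) in f_i, and replace dx_i by d F_i = (∂F_i/∂u) du + (∂F_i/∂v) dv.
  For the x component: f_1(F) = 1; d F_1 = (3 - v) du + (-u) dv
  For the y component: f_2(F) = 3*v^2 - 3; d F_2 = (0) du + (6*v) dv
Combining and collecting du, dv coefficients:
  coeff of du: 3 - v
  coeff of dv: -u + 18*v^3 - 18*v
F^* omega = (3 - v) du + (-u + 18*v^3 - 18*v) dv.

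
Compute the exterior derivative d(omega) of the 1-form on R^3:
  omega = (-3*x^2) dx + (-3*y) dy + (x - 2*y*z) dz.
d(omega) = (1) dx ∧ dz + (-2*z) dy ∧ dz

For a 1-form omega = sum_i f_i dx_i, the exterior derivative is
  d(omega) = sum_{i < j} (∂f_j/∂x_i - ∂f_i/∂x_j) dx_i ∧ dx_j.
  coefficient of dx ∧ dz: ∂f_3/∂x - ∂f_1/∂z = ∂(x - 2*y*z)/∂x - ∂(-3*x^2)/∂z = 1
  coefficient of dy ∧ dz: ∂f_3/∂y - ∂f_2/∂z = ∂(x - 2*y*z)/∂y - ∂(-3*y)/∂z = -2*z
Assembling: d(omega) = (1) dx ∧ dz + (-2*z) dy ∧ dz.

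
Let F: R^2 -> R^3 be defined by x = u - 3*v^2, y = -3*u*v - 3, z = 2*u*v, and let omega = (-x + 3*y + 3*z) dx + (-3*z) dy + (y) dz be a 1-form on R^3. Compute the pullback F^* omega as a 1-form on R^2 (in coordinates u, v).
F^* omega = (12*u*v^2 - 3*u*v - u + 3*v^2 - 6*v - 9) du + (12*u^2*v + 18*u*v^2 + 6*u*v - 6*u - 18*v^3 + 54*v) dv

Using F^*(f dg) = (f ∘ F) d(g ∘ F), substitute each coordinate x_i by F_i(u, v) in f_i, and replace dx_i by d F_i = (∂F_i/∂u) du + (∂F_i/∂v) dv.
  For the x component: f_1(F) = -3*u*v - u + 3*v^2 - 9; d F_1 = (1) du + (-6*v) dv
  For the y component: f_2(F) = -6*u*v; d F_2 = (-3*v) du + (-3*u) dv
  For the z component: f_3(F) = -3*u*v - 3; d F_3 = (2*v) du + (2*u) dv
Combining and collecting du, dv coefficients:
  coeff of du: 12*u*v^2 - 3*u*v - u + 3*v^2 - 6*v - 9
  coeff of dv: 12*u^2*v + 18*u*v^2 + 6*u*v - 6*u - 18*v^3 + 54*v
F^* omega = (12*u*v^2 - 3*u*v - u + 3*v^2 - 6*v - 9) du + (12*u^2*v + 18*u*v^2 + 6*u*v - 6*u - 18*v^3 + 54*v) dv.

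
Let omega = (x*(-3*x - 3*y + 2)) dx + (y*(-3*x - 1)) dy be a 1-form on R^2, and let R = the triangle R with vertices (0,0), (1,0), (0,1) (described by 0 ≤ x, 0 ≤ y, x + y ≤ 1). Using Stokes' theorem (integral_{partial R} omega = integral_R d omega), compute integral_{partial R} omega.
integral_(partial R) omega = 0

Stokes: integral_partial_R omega = integral_R d omega with d omega = (∂Q/∂x - ∂P/∂y) dx ∧ dy.
  ∂Q/∂x = -3*y
  ∂P/∂y = -3*x
  integrand = ∂Q/∂x - ∂P/∂y = 3*x - 3*y.
Integrating over R: integral_0^1 integral_0^{1-x} (3*x - 3*y) dy dx = 0.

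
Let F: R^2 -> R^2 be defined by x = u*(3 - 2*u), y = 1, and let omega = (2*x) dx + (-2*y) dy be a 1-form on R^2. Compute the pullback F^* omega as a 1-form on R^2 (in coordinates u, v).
F^* omega = (2*u*(8*u^2 - 18*u + 9)) du

Using F^*(f dg) = (f ∘ F) d(g ∘ F), substitute each coordinate x_i by F_i(u, v) in f_i, and replace dx_i by d F_i = (∂F_i/∂u) du + (∂F_i/∂v) dv.
  For the x component: f_1(F) = 2*u*(3 - 2*u); d F_1 = (3 - 4*u) du + (0) dv
  For the y component: f_2(F) = -2; d F_2 = (0) du + (0) dv
Combining and collecting du, dv coefficients:
  coeff of du: 2*u*(8*u^2 - 18*u + 9)
  coeff of dv: 0
F^* omega = (2*u*(8*u^2 - 18*u + 9)) du.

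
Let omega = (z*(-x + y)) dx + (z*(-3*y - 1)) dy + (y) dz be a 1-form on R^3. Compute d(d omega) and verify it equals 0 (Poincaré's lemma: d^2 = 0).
d(d omega) = 0

Step 1: d omega = sum_{i<j} (∂f_j/∂x_i - ∂f_i/∂x_j) dx_i ∧ dx_j:
  coeff of dx ∧ dy: -z
  coeff of dx ∧ dz: x - y
  coeff of dy ∧ dz: 3*y + 2
Step 2: Apply d again to each 2-form coefficient. The only possible 3-form in R^3 is dx ∧ dy ∧ dz, with coefficient
  ∂(coeff of dy∧dz)/∂x - ∂(coeff of dx∧dz)/∂y + ∂(coeff of dx∧dy)/∂z
  = ∂/∂x (3*y + 2) - ∂/∂y (x - y) + ∂/∂z (-z).
Each of these terms simplifies to sums of mixed partials that cancel in pairs. The result is 0 (by equality of mixed partials for smooth functions — Schwarz / Clairaut).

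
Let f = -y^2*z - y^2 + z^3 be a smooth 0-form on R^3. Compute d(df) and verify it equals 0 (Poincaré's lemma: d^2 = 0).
d(df) = 0

Step 1: df = sum_i (∂f/∂x_i) dx_i = (0) dx + (2*y*(-z - 1)) dy + (-y^2 + 3*z^2) dz.
Step 2: Apply d again. Using the 1-form formula, the coefficient of dx ∧ dy in d(df) is ∂^2 f/∂x ∂y - ∂^2 f/∂y ∂x = (0) - (0) = 0 (equality of mixed partials for smooth f).
Similarly for dx ∧ dz and dy ∧ dz — all coefficients vanish. So d(df) = 0.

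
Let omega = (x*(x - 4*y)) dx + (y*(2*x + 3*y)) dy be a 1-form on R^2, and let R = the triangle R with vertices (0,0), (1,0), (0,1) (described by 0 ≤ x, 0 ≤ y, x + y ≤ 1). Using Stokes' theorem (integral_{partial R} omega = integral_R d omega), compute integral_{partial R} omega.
integral_(partial R) omega = 1

Stokes: integral_partial_R omega = integral_R d omega with d omega = (∂Q/∂x - ∂P/∂y) dx ∧ dy.
  ∂Q/∂x = 2*y
  ∂P/∂y = -4*x
  integrand = ∂Q/∂x - ∂P/∂y = 4*x + 2*y.
Integrating over R: integral_0^1 integral_0^{1-x} (4*x + 2*y) dy dx = 1.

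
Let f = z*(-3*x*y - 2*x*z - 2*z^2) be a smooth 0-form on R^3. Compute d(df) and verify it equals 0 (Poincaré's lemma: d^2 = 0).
d(df) = 0

Step 1: df = sum_i (∂f/∂x_i) dx_i = (z*(-3*y - 2*z)) dx + (-3*x*z) dy + (-3*x*y - 4*x*z - 6*z^2) dz.
Step 2: Apply d again. Using the 1-form formula, the coefficient of dx ∧ dy in d(df) is ∂^2 f/∂x ∂y - ∂^2 f/∂y ∂x = (-3*z) - (-3*z) = 0 (equality of mixed partials for smooth f).
Similarly for dx ∧ dz and dy ∧ dz — all coefficients vanish. So d(df) = 0.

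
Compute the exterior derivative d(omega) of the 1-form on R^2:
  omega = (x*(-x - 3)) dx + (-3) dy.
d(omega) = 0

For a 1-form omega = sum_i f_i dx_i, the exterior derivative is
  d(omega) = sum_{i < j} (∂f_j/∂x_i - ∂f_i/∂x_j) dx_i ∧ dx_j.

Assembling: d(omega) = 0.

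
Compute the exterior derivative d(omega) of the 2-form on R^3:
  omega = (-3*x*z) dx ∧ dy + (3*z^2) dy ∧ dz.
d(omega) = (-3*x) dx ∧ dy ∧ dz

For a 2-form omega = sum_{i<j} g_{ij} dx_i ∧ dx_j, the exterior derivative is
  d(omega) = sum_{i<j} d(g_{ij}) ∧ dx_i ∧ dx_j = sum_{i<j, k} (∂g_{ij}/∂x_k) dx_k ∧ dx_i ∧ dx_j.
Expand each term, using dx_k ∧ dx_i ∧ dx_j = sgn(permutation) dx_{(a)} ∧ dx_{(b)} ∧ dx_{(c)} with (a < b < c) sorted:
  d(-3*x*z) includes (∂/∂z)(-3*x*z) dz = (-3*x) dz, which multiplied by dx ∧ dy gives (-3*x) dx ∧ dy ∧ dz
Collecting like 3-forms: d(omega) = (-3*x) dx ∧ dy ∧ dz.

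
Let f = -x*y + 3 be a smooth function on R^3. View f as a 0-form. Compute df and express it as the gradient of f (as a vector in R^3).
df = (-y) dx + (-x) dy + (0) dz; grad f = (-y, -x, 0)

For a 0-form f, d f = (∂f/∂x) dx + (∂f/∂y) dy + (∂f/∂z) dz. The components of the vector representation are exactly the entries of grad f in Cartesian coordinates:
  ∂f/∂x = -y
  ∂f/∂y = -x
  ∂f/∂z = 0.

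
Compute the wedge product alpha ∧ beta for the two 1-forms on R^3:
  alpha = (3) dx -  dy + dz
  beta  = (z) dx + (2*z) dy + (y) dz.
alpha ∧ beta = (7*z) dx ∧ dy + (3*y - z) dx ∧ dz + (-y - 2*z) dy ∧ dz

Distribute the wedge, using dx_i ∧ dx_j = -dx_j ∧ dx_i and dx_i ∧ dx_i = 0. For each pair (i, j) with i < j, the coefficient of dx_i ∧ dx_j in alpha ∧ beta is (alpha_i * beta_j - alpha_j * beta_i). Collecting: alpha ∧ beta = (7*z) dx ∧ dy + (3*y - z) dx ∧ dz + (-y - 2*z) dy ∧ dz.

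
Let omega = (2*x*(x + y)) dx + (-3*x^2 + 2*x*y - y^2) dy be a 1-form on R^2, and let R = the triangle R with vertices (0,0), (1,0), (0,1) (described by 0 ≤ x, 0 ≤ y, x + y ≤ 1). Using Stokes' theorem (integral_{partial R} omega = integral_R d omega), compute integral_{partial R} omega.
integral_(partial R) omega = -1

Stokes: integral_partial_R omega = integral_R d omega with d omega = (∂Q/∂x - ∂P/∂y) dx ∧ dy.
  ∂Q/∂x = -6*x + 2*y
  ∂P/∂y = 2*x
  integrand = ∂Q/∂x - ∂P/∂y = -8*x + 2*y.
Integrating over R: integral_0^1 integral_0^{1-x} (-8*x + 2*y) dy dx = -1.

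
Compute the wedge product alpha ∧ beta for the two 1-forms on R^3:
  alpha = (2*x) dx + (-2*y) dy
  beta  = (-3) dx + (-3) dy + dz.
alpha ∧ beta = (-6*x - 6*y) dx ∧ dy + (2*x) dx ∧ dz + (-2*y) dy ∧ dz

Distribute the wedge, using dx_i ∧ dx_j = -dx_j ∧ dx_i and dx_i ∧ dx_i = 0. For each pair (i, j) with i < j, the coefficient of dx_i ∧ dx_j in alpha ∧ beta is (alpha_i * beta_j - alpha_j * beta_i). Collecting: alpha ∧ beta = (-6*x - 6*y) dx ∧ dy + (2*x) dx ∧ dz + (-2*y) dy ∧ dz.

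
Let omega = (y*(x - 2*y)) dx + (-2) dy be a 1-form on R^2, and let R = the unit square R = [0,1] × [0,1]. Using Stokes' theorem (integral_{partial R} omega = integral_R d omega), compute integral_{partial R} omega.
integral_(partial R) omega = 3/2

Stokes: integral_partial_R omega = integral_R d omega with d omega = (∂Q/∂x - ∂P/∂y) dx ∧ dy.
  ∂Q/∂x = 0
  ∂P/∂y = x - 4*y
  integrand = ∂Q/∂x - ∂P/∂y = -x + 4*y.
Integrating over R: integral_0^1 integral_0^1 (-x + 4*y) dx dy = 3/2.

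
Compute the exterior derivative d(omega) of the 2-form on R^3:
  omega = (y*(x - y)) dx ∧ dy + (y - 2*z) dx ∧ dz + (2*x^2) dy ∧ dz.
d(omega) = (4*x - 1) dx ∧ dy ∧ dz

For a 2-form omega = sum_{i<j} g_{ij} dx_i ∧ dx_j, the exterior derivative is
  d(omega) = sum_{i<j} d(g_{ij}) ∧ dx_i ∧ dx_j = sum_{i<j, k} (∂g_{ij}/∂x_k) dx_k ∧ dx_i ∧ dx_j.
Expand each term, using dx_k ∧ dx_i ∧ dx_j = sgn(permutation) dx_{(a)} ∧ dx_{(b)} ∧ dx_{(c)} with (a < b < c) sorted:
  d(y - 2*z) includes (∂/∂y)(y - 2*z) dy = (1) dy, which multiplied by dx ∧ dz gives (-1) dx ∧ dy ∧ dz
  d(2*x^2) includes (∂/∂x)(2*x^2) dx = (4*x) dx, which multiplied by dy ∧ dz gives (4*x) dx ∧ dy ∧ dz
Collecting like 3-forms: d(omega) = (4*x - 1) dx ∧ dy ∧ dz.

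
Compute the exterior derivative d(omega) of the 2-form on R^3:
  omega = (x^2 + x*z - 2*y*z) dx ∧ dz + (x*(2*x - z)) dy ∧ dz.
d(omega) = (4*x + z) dx ∧ dy ∧ dz

For a 2-form omega = sum_{i<j} g_{ij} dx_i ∧ dx_j, the exterior derivative is
  d(omega) = sum_{i<j} d(g_{ij}) ∧ dx_i ∧ dx_j = sum_{i<j, k} (∂g_{ij}/∂x_k) dx_k ∧ dx_i ∧ dx_j.
Expand each term, using dx_k ∧ dx_i ∧ dx_j = sgn(permutation) dx_{(a)} ∧ dx_{(b)} ∧ dx_{(c)} with (a < b < c) sorted:
  d(x^2 + x*z - 2*y*z) includes (∂/∂y)(x^2 + x*z - 2*y*z) dy = (-2*z) dy, which multiplied by dx ∧ dz gives (2*z) dx ∧ dy ∧ dz
  d(x*(2*x - z)) includes (∂/∂x)(x*(2*x - z)) dx = (4*x - z) dx, which multiplied by dy ∧ dz gives (4*x - z) dx ∧ dy ∧ dz
Collecting like 3-forms: d(omega) = (4*x + z) dx ∧ dy ∧ dz.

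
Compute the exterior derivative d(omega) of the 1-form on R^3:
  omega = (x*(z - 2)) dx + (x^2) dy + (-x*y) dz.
d(omega) = (2*x) dx ∧ dy + (-x - y) dx ∧ dz + (-x) dy ∧ dz

For a 1-form omega = sum_i f_i dx_i, the exterior derivative is
  d(omega) = sum_{i < j} (∂f_j/∂x_i - ∂f_i/∂x_j) dx_i ∧ dx_j.
  coefficient of dx ∧ dy: ∂f_2/∂x - ∂f_1/∂y = ∂(x^2)/∂x - ∂(x*(z - 2))/∂y = 2*x
  coefficient of dx ∧ dz: ∂f_3/∂x - ∂f_1/∂z = ∂(-x*y)/∂x - ∂(x*(z - 2))/∂z = -x - y
  coefficient of dy ∧ dz: ∂f_3/∂y - ∂f_2/∂z = ∂(-x*y)/∂y - ∂(x^2)/∂z = -x
Assembling: d(omega) = (2*x) dx ∧ dy + (-x - y) dx ∧ dz + (-x) dy ∧ dz.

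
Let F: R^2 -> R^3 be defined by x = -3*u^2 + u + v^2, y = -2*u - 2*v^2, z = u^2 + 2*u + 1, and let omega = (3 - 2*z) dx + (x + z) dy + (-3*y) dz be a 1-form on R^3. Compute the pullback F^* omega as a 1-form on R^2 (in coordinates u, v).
F^* omega = (12*u^3 + 38*u^2 + 12*u*v^2 - 4*u + 10*v^2 - 1) du + (2*v*(2*u^2 - 10*u - 2*v^2 - 1)) dv

Using F^*(f dg) = (f ∘ F) d(g ∘ F), substitute each coordinate x_i by F_i(u, v) in f_i, and replace dx_i by d F_i = (∂F_i/∂u) du + (∂F_i/∂v) dv.
  For the x component: f_1(F) = -2*u^2 - 4*u + 1; d F_1 = (1 - 6*u) du + (2*v) dv
  For the y component: f_2(F) = -2*u^2 + 3*u + v^2 + 1; d F_2 = (-2) du + (-4*v) dv
  For the z component: f_3(F) = 6*u + 6*v^2; d F_3 = (2*u + 2) du + (0) dv
Combining and collecting du, dv coefficients:
  coeff of du: 12*u^3 + 38*u^2 + 12*u*v^2 - 4*u + 10*v^2 - 1
  coeff of dv: 2*v*(2*u^2 - 10*u - 2*v^2 - 1)
F^* omega = (12*u^3 + 38*u^2 + 12*u*v^2 - 4*u + 10*v^2 - 1) du + (2*v*(2*u^2 - 10*u - 2*v^2 - 1)) dv.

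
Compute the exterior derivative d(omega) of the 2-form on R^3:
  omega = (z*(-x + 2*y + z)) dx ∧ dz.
d(omega) = (-2*z) dx ∧ dy ∧ dz

For a 2-form omega = sum_{i<j} g_{ij} dx_i ∧ dx_j, the exterior derivative is
  d(omega) = sum_{i<j} d(g_{ij}) ∧ dx_i ∧ dx_j = sum_{i<j, k} (∂g_{ij}/∂x_k) dx_k ∧ dx_i ∧ dx_j.
Expand each term, using dx_k ∧ dx_i ∧ dx_j = sgn(permutation) dx_{(a)} ∧ dx_{(b)} ∧ dx_{(c)} with (a < b < c) sorted:
  d(z*(-x + 2*y + z)) includes (∂/∂y)(z*(-x + 2*y + z)) dy = (2*z) dy, which multiplied by dx ∧ dz gives (-2*z) dx ∧ dy ∧ dz
Collecting like 3-forms: d(omega) = (-2*z) dx ∧ dy ∧ dz.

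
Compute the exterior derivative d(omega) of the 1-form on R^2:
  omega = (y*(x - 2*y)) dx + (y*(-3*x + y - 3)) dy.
d(omega) = (-x + y) dx ∧ dy

For a 1-form omega = sum_i f_i dx_i, the exterior derivative is
  d(omega) = sum_{i < j} (∂f_j/∂x_i - ∂f_i/∂x_j) dx_i ∧ dx_j.
  coefficient of dx ∧ dy: ∂f_2/∂x - ∂f_1/∂y = ∂(y*(-3*x + y - 3))/∂x - ∂(y*(x - 2*y))/∂y = -x + y
Assembling: d(omega) = (-x + y) dx ∧ dy.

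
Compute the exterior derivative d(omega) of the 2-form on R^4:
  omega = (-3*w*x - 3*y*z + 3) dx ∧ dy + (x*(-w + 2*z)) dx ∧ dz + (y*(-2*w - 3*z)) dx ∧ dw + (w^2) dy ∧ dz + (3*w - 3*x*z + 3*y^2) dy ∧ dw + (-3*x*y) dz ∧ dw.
d(omega) = (-3*y) dx ∧ dy ∧ dz + (2*w - 3*x) dx ∧ dy ∧ dw + (-x) dx ∧ dz ∧ dw + (2*w) dy ∧ dz ∧ dw

For a 2-form omega = sum_{i<j} g_{ij} dx_i ∧ dx_j, the exterior derivative is
  d(omega) = sum_{i<j} d(g_{ij}) ∧ dx_i ∧ dx_j = sum_{i<j, k} (∂g_{ij}/∂x_k) dx_k ∧ dx_i ∧ dx_j.
Expand each term, using dx_k ∧ dx_i ∧ dx_j = sgn(permutation) dx_{(a)} ∧ dx_{(b)} ∧ dx_{(c)} with (a < b < c) sorted:
  d(-3*w*x - 3*y*z + 3) includes (∂/∂z)(-3*w*x - 3*y*z + 3) dz = (-3*y) dz, which multiplied by dx ∧ dy gives (-3*y) dx ∧ dy ∧ dz
  d(-3*w*x - 3*y*z + 3) includes (∂/∂w)(-3*w*x - 3*y*z + 3) dw = (-3*x) dw, which multiplied by dx ∧ dy gives (-3*x) dx ∧ dy ∧ dw
  d(x*(-w + 2*z)) includes (∂/∂w)(x*(-w + 2*z)) dw = (-x) dw, which multiplied by dx ∧ dz gives (-x) dx ∧ dz ∧ dw
  d(y*(-2*w - 3*z)) includes (∂/∂y)(y*(-2*w - 3*z)) dy = (-2*w - 3*z) dy, which multiplied by dx ∧ dw gives (2*w + 3*z) dx ∧ dy ∧ dw
  d(y*(-2*w - 3*z)) includes (∂/∂z)(y*(-2*w - 3*z)) dz = (-3*y) dz, which multiplied by dx ∧ dw gives (3*y) dx ∧ dz ∧ dw
  d(w^2) includes (∂/∂w)(w^2) dw = (2*w) dw, which multiplied by dy ∧ dz gives (2*w) dy ∧ dz ∧ dw
  d(3*w - 3*x*z + 3*y^2) includes (∂/∂x)(3*w - 3*x*z + 3*y^2) dx = (-3*z) dx, which multiplied by dy ∧ dw gives (-3*z) dx ∧ dy ∧ dw
  d(3*w - 3*x*z + 3*y^2) includes (∂/∂z)(3*w - 3*x*z + 3*y^2) dz = (-3*x) dz, which multiplied by dy ∧ dw gives (3*x) dy ∧ dz ∧ dw
  d(-3*x*y) includes (∂/∂x)(-3*x*y) dx = (-3*y) dx, which multiplied by dz ∧ dw gives (-3*y) dx ∧ dz ∧ dw
  d(-3*x*y) includes (∂/∂y)(-3*x*y) dy = (-3*x) dy, which multiplied by dz ∧ dw gives (-3*x) dy ∧ dz ∧ dw
Collecting like 3-forms: d(omega) = (-3*y) dx ∧ dy ∧ dz + (2*w - 3*x) dx ∧ dy ∧ dw + (-x) dx ∧ dz ∧ dw + (2*w) dy ∧ dz ∧ dw.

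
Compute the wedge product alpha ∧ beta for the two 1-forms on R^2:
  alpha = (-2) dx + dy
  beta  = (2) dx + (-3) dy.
alpha ∧ beta = (4) dx ∧ dy

Distribute the wedge, using dx_i ∧ dx_j = -dx_j ∧ dx_i and dx_i ∧ dx_i = 0. For each pair (i, j) with i < j, the coefficient of dx_i ∧ dx_j in alpha ∧ beta is (alpha_i * beta_j - alpha_j * beta_i). Collecting: alpha ∧ beta = (4) dx ∧ dy.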